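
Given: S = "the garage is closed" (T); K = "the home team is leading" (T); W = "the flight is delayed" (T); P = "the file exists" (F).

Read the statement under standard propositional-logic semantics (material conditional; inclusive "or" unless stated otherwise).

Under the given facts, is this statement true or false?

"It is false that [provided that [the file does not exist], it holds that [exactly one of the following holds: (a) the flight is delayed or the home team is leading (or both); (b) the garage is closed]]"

true

Values: P=F, W=T, K=T, S=T.
In symbols: ~(~P -> ((W | K) xor S))

~P = ~F = T
W | K = T | T = T
(W | K) xor S = T xor T = F
~P -> ((W | K) xor S) = T -> F = F
~(~P -> ((W | K) xor S)) = ~F = T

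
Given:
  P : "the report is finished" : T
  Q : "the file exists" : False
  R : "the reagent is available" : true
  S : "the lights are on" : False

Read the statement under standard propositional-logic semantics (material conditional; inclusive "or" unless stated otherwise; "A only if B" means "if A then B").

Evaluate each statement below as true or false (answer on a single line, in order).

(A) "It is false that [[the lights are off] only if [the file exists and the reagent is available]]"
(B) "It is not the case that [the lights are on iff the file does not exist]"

(A): In symbols: ¬(¬S → (Q ∧ R))

¬S = ¬F = T
Q ∧ R = F ∧ T = F
¬S → (Q ∧ R) = T → F = F
¬(¬S → (Q ∧ R)) = ¬F = T
Hence (A) is true.

(B): Parsed as ¬(S ↔ ¬Q)

¬Q = ¬F = T
S ↔ ¬Q = F ↔ T = F
¬(S ↔ ¬Q) = ¬F = T
So (B) is true.

(A) true, (B) true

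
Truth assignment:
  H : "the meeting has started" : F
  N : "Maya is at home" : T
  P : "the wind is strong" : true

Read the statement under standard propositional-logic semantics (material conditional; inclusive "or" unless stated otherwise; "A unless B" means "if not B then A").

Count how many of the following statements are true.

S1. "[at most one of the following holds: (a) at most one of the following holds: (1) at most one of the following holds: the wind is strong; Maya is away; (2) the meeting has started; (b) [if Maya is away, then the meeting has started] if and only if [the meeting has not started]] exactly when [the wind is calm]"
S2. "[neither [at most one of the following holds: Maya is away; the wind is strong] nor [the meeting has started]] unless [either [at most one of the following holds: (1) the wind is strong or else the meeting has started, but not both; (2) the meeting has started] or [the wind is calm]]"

S1: Parsed as (((P nand not N) nand H) nand ((not N -> H) iff not H)) iff not P

not N = not True = False
P nand not N = True nand False = True
(P nand not N) nand H = True nand False = True
not N = not True = False
not N -> H = False -> False = True
not H = not False = True
(not N -> H) iff not H = True iff True = True
((P nand not N) nand H) nand ((not N -> H) iff not H) = True nand True = False
not P = not True = False
(((P nand not N) nand H) nand ((not N -> H) iff not H)) iff not P = False iff False = True
Hence S1 is true.

S2: Parsed as ((not N nand P) nor H) or (((P xor H) nand H) or not P)

not N = not True = False
not N nand P = False nand True = True
(not N nand P) nor H = True nor False = False
P xor H = True xor False = True
(P xor H) nand H = True nand False = True
not P = not True = False
((P xor H) nand H) or not P = True or False = True
((not N nand P) nor H) or (((P xor H) nand H) or not P) = False or True = True
Thus S2 is true.

2 of the 2 statements are true (S1, S2).

2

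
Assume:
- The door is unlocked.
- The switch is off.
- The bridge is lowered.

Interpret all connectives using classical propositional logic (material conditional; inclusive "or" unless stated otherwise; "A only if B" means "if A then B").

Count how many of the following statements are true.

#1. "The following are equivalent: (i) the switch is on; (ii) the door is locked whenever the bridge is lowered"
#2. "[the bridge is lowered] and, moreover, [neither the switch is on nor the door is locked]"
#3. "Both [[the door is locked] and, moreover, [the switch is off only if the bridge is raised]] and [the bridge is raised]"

2

Let R = "the switch is on" (F), K = "the bridge is raised" (F), Q = "the door is locked" (F).

#1: In symbols: R <-> (~K -> Q)

~K = ~F = T
~K -> Q = T -> F = F
R <-> (~K -> Q) = F <-> F = T
So #1 is true.

#2: Formalization: ~K & (R nor Q)

~K = ~F = T
R nor Q = F nor F = T
~K & (R nor Q) = T & T = T
Hence #2 is true.

#3: In symbols: (Q & (~R -> K)) & K

~R = ~F = T
~R -> K = T -> F = F
Q & (~R -> K) = F & F = F
(Q & (~R -> K)) & K = F & F = F
Hence #3 is false.

Count: 2.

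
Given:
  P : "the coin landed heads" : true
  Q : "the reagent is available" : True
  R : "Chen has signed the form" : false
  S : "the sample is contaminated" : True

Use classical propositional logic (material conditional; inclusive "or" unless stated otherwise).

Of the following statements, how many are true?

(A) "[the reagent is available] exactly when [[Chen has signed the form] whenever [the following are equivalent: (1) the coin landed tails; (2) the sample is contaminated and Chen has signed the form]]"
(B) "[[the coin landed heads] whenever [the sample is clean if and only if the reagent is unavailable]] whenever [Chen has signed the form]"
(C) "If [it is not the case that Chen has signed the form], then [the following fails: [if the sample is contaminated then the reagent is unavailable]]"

2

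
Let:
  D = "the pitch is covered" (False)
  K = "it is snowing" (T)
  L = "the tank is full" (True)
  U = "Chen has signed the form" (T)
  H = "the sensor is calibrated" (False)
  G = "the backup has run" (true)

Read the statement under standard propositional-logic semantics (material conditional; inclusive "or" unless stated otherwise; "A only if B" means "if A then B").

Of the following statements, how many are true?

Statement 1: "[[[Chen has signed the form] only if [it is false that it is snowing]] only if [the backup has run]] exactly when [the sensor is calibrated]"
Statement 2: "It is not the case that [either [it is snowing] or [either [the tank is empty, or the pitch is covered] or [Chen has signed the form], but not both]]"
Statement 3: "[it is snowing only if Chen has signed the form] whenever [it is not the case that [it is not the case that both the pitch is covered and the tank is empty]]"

Statement 1: This is ((U -> ~K) -> G) <-> H.

~K = ~T = F
U -> ~K = T -> F = F
(U -> ~K) -> G = F -> T = T
((U -> ~K) -> G) <-> H = T <-> F = F
Thus Statement 1 is false.

Statement 2: In symbols: ~(K | ((~L | D) xor U))

~L = ~T = F
~L | D = F | F = F
(~L | D) xor U = F xor T = T
K | ((~L | D) xor U) = T | T = T
~(K | ((~L | D) xor U)) = ~T = F
So Statement 2 is false.

Statement 3: Formalization: ~(D nand ~L) -> (K -> U)

~L = ~T = F
D nand ~L = F nand F = T
~(D nand ~L) = ~T = F
K -> U = T -> T = T
~(D nand ~L) -> (K -> U) = F -> T = T
Thus Statement 3 is true.

True statements: 1 (Statement 3).

1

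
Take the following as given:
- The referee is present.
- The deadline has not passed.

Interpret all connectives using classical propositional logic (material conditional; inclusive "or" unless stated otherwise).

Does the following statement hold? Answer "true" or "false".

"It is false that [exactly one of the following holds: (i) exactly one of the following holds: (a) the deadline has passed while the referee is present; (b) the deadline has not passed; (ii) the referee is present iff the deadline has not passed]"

True

Let H = "the deadline has passed" (F), N = "the referee is present" (T).
Formalization: ¬(((H ∧ N) ⊕ ¬H) ⊕ (N ↔ ¬H))

H ∧ N = F ∧ T = F
¬H = ¬F = T
(H ∧ N) ⊕ ¬H = F ⊕ T = T
¬H = ¬F = T
N ↔ ¬H = T ↔ T = T
((H ∧ N) ⊕ ¬H) ⊕ (N ↔ ¬H) = T ⊕ T = F
¬(((H ∧ N) ⊕ ¬H) ⊕ (N ↔ ¬H)) = ¬F = T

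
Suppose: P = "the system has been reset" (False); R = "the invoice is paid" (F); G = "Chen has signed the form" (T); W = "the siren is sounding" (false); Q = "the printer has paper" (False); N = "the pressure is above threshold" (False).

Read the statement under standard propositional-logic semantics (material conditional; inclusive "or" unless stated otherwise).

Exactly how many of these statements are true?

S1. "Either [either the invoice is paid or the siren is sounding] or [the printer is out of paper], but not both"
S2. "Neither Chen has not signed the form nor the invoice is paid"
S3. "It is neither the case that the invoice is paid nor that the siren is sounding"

S1: This is (R or W) xor not Q.

R or W = False or False = False
not Q = not False = True
(R or W) xor not Q = False xor True = True
So S1 is true.

S2: Formalization: not G nor R

not G = not True = False
not G nor R = False nor False = True
So S2 is true.

S3: This is R nor W.

R nor W = False nor False = True
So S3 is true.

True statements: 3 (S1, S2, S3).

3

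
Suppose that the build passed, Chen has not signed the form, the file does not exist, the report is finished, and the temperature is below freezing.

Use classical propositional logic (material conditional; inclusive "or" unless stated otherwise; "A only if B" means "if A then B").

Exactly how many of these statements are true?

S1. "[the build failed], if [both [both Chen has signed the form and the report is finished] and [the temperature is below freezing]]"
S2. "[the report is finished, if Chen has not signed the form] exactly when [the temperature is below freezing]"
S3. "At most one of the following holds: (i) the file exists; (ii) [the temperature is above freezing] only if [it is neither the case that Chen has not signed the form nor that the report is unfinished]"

3

Let G = "Chen has signed the form" (False), D = "the report is finished" (True), H = "the temperature is below freezing" (True), V = "the build passed" (True), M = "the file exists" (False).

S1: This is ((G and D) and H) -> not V.

G and D = False and True = False
(G and D) and H = False and True = False
not V = not True = False
((G and D) and H) -> not V = False -> False = True
So S1 is true.

S2: Formalization: (not G -> D) iff H

not G = not False = True
not G -> D = True -> True = True
(not G -> D) iff H = True iff True = True
So S2 is true.

S3: Formalization: M nand (not H -> (not G nor not D))

not H = not True = False
not G = not False = True
not D = not True = False
not G nor not D = True nor False = False
not H -> (not G nor not D) = False -> False = True
M nand (not H -> (not G nor not D)) = False nand True = True
Thus S3 is true.

True statements: 3 (S1, S2, S3).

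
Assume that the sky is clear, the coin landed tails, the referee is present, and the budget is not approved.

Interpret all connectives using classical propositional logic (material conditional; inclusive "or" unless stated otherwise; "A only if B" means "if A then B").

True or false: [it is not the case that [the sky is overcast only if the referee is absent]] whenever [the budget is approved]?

Let V = "the budget is approved" (F), P = "the sky is overcast" (F), U = "the referee is present" (T).
In symbols: V -> ~(P -> ~U)

~U = ~T = F
P -> ~U = F -> F = T
~(P -> ~U) = ~T = F
V -> ~(P -> ~U) = F -> F = T

true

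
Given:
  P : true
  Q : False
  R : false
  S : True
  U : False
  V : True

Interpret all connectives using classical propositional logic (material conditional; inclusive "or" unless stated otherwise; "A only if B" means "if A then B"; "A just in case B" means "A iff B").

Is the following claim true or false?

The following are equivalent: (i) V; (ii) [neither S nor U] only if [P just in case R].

True

Parsed as V <-> ((S nor U) -> (P <-> R))

S nor U = T nor F = F
P <-> R = T <-> F = F
(S nor U) -> (P <-> R) = F -> F = T
V <-> ((S nor U) -> (P <-> R)) = T <-> T = T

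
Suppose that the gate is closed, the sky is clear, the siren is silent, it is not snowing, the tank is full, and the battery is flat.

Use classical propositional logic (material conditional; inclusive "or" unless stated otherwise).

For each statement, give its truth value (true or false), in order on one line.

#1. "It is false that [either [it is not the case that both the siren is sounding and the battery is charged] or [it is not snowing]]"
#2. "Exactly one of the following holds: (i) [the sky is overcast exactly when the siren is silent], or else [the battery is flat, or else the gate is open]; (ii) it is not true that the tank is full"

Let H = "the siren is sounding" (F), U = "the battery is charged" (F), V = "it is snowing" (F), M = "the sky is overcast" (F), G = "the gate is open" (F), L = "the tank is full" (T).

#1: In symbols: ¬((H ↑ U) ∨ ¬V)

H ↑ U = F ↑ F = T
¬V = ¬F = T
(H ↑ U) ∨ ¬V = T ∨ T = T
¬((H ↑ U) ∨ ¬V) = ¬T = F
So #1 is false.

#2: Parsed as ((M ↔ ¬H) ∨ (¬U ∨ G)) ⊕ ¬L

¬H = ¬F = T
M ↔ ¬H = F ↔ T = F
¬U = ¬F = T
¬U ∨ G = T ∨ F = T
(M ↔ ¬H) ∨ (¬U ∨ G) = F ∨ T = T
¬L = ¬T = F
((M ↔ ¬H) ∨ (¬U ∨ G)) ⊕ ¬L = T ⊕ F = T
Hence #2 is true.

#1 false; #2 true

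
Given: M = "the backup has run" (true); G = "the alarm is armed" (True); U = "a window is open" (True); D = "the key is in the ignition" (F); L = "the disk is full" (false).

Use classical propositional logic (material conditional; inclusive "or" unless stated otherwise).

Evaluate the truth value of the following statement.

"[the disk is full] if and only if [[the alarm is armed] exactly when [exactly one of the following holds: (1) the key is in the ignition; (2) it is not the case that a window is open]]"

True

Values: L=False, G=True, D=False, U=True.
In symbols: L iff (G iff (D xor not U))

not U = not True = False
D xor not U = False xor False = False
G iff (D xor not U) = True iff False = False
L iff (G iff (D xor not U)) = False iff False = True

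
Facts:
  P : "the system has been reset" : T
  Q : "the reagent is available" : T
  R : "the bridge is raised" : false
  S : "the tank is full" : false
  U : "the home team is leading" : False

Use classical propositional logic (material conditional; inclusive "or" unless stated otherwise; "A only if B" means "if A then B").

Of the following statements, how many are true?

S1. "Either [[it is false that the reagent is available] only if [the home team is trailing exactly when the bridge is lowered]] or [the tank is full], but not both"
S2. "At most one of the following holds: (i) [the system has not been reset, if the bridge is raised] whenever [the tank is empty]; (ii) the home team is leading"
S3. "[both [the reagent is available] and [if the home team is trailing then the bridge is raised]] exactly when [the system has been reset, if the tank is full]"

S1: Formalization: (not Q -> (not U iff not R)) xor S

not Q = not True = False
not U = not False = True
not R = not False = True
not U iff not R = True iff True = True
not Q -> (not U iff not R) = False -> True = True
(not Q -> (not U iff not R)) xor S = True xor False = True
Thus S1 is true.

S2: This is (not S -> (R -> not P)) nand U.

not S = not False = True
not P = not True = False
R -> not P = False -> False = True
not S -> (R -> not P) = True -> True = True
(not S -> (R -> not P)) nand U = True nand False = True
So S2 is true.

S3: Parsed as (Q and (not U -> R)) iff (S -> P)

not U = not False = True
not U -> R = True -> False = False
Q and (not U -> R) = True and False = False
S -> P = False -> True = True
(Q and (not U -> R)) iff (S -> P) = False iff True = False
So S3 is false.

True statements: 2.

2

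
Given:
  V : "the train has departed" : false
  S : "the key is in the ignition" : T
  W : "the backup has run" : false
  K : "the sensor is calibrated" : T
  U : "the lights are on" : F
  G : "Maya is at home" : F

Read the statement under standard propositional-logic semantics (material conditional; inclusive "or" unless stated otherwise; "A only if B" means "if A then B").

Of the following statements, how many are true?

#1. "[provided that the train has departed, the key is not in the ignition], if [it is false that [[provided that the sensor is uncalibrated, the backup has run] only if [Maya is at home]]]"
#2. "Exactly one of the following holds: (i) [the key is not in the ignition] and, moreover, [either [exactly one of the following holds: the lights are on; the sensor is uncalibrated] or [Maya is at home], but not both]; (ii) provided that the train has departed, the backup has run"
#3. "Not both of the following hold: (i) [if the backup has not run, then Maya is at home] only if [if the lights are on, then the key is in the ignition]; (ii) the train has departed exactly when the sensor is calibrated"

3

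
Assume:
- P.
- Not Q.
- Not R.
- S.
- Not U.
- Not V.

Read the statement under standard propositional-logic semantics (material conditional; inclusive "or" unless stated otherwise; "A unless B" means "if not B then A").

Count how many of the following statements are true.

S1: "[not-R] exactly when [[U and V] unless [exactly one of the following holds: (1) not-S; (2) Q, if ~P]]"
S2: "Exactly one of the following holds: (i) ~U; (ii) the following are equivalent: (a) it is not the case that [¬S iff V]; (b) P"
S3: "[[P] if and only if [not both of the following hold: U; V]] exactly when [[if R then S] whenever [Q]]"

S1: In symbols: ~R <-> ((U & V) | (~S xor (~P -> Q)))

~R = ~F = T
U & V = F & F = F
~S = ~T = F
~P = ~T = F
~P -> Q = F -> F = T
~S xor (~P -> Q) = F xor T = T
(U & V) | (~S xor (~P -> Q)) = F | T = T
~R <-> ((U & V) | (~S xor (~P -> Q))) = T <-> T = T
Hence S1 is true.

S2: In symbols: ~U xor (~(~S <-> V) <-> P)

~U = ~F = T
~S = ~T = F
~S <-> V = F <-> F = T
~(~S <-> V) = ~T = F
~(~S <-> V) <-> P = F <-> T = F
~U xor (~(~S <-> V) <-> P) = T xor F = T
So S2 is true.

S3: Parsed as (P <-> (U nand V)) <-> (Q -> (R -> S))

U nand V = F nand F = T
P <-> (U nand V) = T <-> T = T
R -> S = F -> T = T
Q -> (R -> S) = F -> T = T
(P <-> (U nand V)) <-> (Q -> (R -> S)) = T <-> T = T
Thus S3 is true.

Count: 3.

3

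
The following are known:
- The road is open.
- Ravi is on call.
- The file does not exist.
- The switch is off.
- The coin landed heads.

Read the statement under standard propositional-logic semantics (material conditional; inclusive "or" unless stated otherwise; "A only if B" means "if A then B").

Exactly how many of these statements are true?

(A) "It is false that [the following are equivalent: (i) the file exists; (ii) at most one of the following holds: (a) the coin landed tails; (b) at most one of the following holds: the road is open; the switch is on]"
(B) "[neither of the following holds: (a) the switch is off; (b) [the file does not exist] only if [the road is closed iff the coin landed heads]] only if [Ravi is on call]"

Let M = "the file exists" (False), U = "the coin landed heads" (True), H = "the road is closed" (False), L = "the switch is on" (False), R = "Ravi is on call" (True).

(A): In symbols: not (M iff (not U nand (not H nand L)))

not U = not True = False
not H = not False = True
not H nand L = True nand False = True
not U nand (not H nand L) = False nand True = True
M iff (not U nand (not H nand L)) = False iff True = False
not (M iff (not U nand (not H nand L))) = not False = True
Hence (A) is true.

(B): In symbols: (not L nor (not M -> (H iff U))) -> R

not L = not False = True
not M = not False = True
H iff U = False iff True = False
not M -> (H iff U) = True -> False = False
not L nor (not M -> (H iff U)) = True nor False = False
(not L nor (not M -> (H iff U))) -> R = False -> True = True
So (B) is true.

2 of the 2 statements are true ((A), (B)).

2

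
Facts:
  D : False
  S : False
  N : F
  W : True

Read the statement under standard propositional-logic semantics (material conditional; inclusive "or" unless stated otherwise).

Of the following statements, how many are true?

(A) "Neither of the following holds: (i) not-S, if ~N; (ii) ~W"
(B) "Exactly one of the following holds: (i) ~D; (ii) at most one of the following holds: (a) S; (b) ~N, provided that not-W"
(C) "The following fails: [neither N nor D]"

(A): Formalization: (~N -> ~S) nor ~W

~N = ~F = T
~S = ~F = T
~N -> ~S = T -> T = T
~W = ~T = F
(~N -> ~S) nor ~W = T nor F = F
Hence (A) is false.

(B): Formalization: ~D xor (S nand (~W -> ~N))

~D = ~F = T
~W = ~T = F
~N = ~F = T
~W -> ~N = F -> T = T
S nand (~W -> ~N) = F nand T = T
~D xor (S nand (~W -> ~N)) = T xor T = F
So (B) is false.

(C): In symbols: ~(N nor D)

N nor D = F nor F = T
~(N nor D) = ~T = F
Hence (C) is false.

True statements: 0 (none).

0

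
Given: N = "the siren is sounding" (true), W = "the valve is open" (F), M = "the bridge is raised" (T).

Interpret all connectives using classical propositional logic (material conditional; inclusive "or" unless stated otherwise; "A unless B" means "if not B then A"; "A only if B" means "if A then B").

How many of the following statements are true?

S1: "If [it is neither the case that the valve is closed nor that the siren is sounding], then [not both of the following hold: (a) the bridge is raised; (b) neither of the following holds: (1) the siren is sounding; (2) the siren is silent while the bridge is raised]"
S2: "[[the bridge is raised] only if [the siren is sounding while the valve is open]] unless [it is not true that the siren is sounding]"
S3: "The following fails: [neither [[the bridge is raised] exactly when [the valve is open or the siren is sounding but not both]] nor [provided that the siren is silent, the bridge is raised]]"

2

S1: Formalization: (not W nor N) -> (M nand (N nor (not N and M)))

not W = not False = True
not W nor N = True nor True = False
not N = not True = False
not N and M = False and True = False
N nor (not N and M) = True nor False = False
M nand (N nor (not N and M)) = True nand False = True
(not W nor N) -> (M nand (N nor (not N and M))) = False -> True = True
So S1 is true.

S2: Parsed as (M -> (N and W)) or not N

N and W = True and False = False
M -> (N and W) = True -> False = False
not N = not True = False
(M -> (N and W)) or not N = False or False = False
So S2 is false.

S3: Formalization: not ((M iff (W xor N)) nor (not N -> M))

W xor N = False xor True = True
M iff (W xor N) = True iff True = True
not N = not True = False
not N -> M = False -> True = True
(M iff (W xor N)) nor (not N -> M) = True nor True = False
not ((M iff (W xor N)) nor (not N -> M)) = not False = True
Hence S3 is true.

2 of the 3 statements are true (S1, S3).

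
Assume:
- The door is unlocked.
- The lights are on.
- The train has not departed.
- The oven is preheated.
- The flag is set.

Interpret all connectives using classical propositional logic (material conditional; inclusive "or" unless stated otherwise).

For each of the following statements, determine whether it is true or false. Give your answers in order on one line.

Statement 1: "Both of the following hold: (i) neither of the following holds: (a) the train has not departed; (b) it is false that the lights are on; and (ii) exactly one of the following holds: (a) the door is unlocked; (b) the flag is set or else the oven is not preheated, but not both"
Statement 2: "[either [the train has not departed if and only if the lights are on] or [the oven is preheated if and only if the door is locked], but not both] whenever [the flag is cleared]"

Let H = "the train has departed" (False), L = "the lights are on" (True), W = "the door is locked" (False), K = "the flag is set" (True), M = "the oven is preheated" (True).

Statement 1: In symbols: (not H nor not L) and (not W xor (K xor not M))

not H = not False = True
not L = not True = False
not H nor not L = True nor False = False
not W = not False = True
not M = not True = False
K xor not M = True xor False = True
not W xor (K xor not M) = True xor True = False
(not H nor not L) and (not W xor (K xor not M)) = False and False = False
Thus Statement 1 is false.

Statement 2: In symbols: not K -> ((not H iff L) xor (M iff W))

not K = not True = False
not H = not False = True
not H iff L = True iff True = True
M iff W = True iff False = False
(not H iff L) xor (M iff W) = True xor False = True
not K -> ((not H iff L) xor (M iff W)) = False -> True = True
Thus Statement 2 is true.

Statement 1 F; Statement 2 T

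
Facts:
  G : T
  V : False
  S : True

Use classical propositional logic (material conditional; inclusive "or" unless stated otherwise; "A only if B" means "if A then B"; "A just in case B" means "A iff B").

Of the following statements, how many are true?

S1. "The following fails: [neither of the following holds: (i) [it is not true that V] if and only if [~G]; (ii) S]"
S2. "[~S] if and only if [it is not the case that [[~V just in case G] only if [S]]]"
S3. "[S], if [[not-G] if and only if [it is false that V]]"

3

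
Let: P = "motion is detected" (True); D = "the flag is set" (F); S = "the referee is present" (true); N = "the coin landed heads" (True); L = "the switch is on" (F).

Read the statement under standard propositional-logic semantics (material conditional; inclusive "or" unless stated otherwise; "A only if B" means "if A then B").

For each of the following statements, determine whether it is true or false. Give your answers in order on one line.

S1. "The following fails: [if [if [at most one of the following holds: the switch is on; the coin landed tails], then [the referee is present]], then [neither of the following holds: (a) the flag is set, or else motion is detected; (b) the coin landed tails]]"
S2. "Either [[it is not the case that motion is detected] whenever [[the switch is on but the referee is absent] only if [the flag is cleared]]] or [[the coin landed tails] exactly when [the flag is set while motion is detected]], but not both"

S1 true, S2 true

S1: Parsed as ~(((L nand ~N) -> S) -> ((D | P) nor ~N))

~N = ~T = F
L nand ~N = F nand F = T
(L nand ~N) -> S = T -> T = T
D | P = F | T = T
~N = ~T = F
(D | P) nor ~N = T nor F = F
((L nand ~N) -> S) -> ((D | P) nor ~N) = T -> F = F
~(((L nand ~N) -> S) -> ((D | P) nor ~N)) = ~F = T
So S1 is true.

S2: Formalization: (((L & ~S) -> ~D) -> ~P) xor (~N <-> (D & P))

~S = ~T = F
L & ~S = F & F = F
~D = ~F = T
(L & ~S) -> ~D = F -> T = T
~P = ~T = F
((L & ~S) -> ~D) -> ~P = T -> F = F
~N = ~T = F
D & P = F & T = F
~N <-> (D & P) = F <-> F = T
(((L & ~S) -> ~D) -> ~P) xor (~N <-> (D & P)) = F xor T = T
So S2 is true.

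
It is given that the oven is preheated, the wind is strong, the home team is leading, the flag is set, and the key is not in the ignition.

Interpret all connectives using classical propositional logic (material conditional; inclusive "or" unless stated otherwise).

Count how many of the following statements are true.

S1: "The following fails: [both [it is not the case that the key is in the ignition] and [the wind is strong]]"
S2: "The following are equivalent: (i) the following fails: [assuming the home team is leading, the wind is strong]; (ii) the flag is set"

0

Let U = "the key is in the ignition" (F), Q = "the wind is strong" (T), R = "the home team is leading" (T), S = "the flag is set" (T).

S1: In symbols: ¬(¬U ∧ Q)

¬U = ¬F = T
¬U ∧ Q = T ∧ T = T
¬(¬U ∧ Q) = ¬T = F
So S1 is false.

S2: Formalization: ¬(R → Q) ↔ S

R → Q = T → T = T
¬(R → Q) = ¬T = F
¬(R → Q) ↔ S = F ↔ T = F
Thus S2 is false.

True statements: 0 (none).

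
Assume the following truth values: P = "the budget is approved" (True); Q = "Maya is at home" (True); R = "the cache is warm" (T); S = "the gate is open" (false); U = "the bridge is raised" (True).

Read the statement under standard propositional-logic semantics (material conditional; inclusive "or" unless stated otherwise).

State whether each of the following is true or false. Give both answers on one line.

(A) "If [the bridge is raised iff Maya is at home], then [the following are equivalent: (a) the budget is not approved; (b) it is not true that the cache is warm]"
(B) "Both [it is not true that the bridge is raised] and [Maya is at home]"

(A): Formalization: (U iff Q) -> (not P iff not R)

U iff Q = True iff True = True
not P = not True = False
not R = not True = False
not P iff not R = False iff False = True
(U iff Q) -> (not P iff not R) = True -> True = True
So (A) is true.

(B): Parsed as not U and Q

not U = not True = False
not U and Q = False and True = False
Hence (B) is false.

(A) true / (B) false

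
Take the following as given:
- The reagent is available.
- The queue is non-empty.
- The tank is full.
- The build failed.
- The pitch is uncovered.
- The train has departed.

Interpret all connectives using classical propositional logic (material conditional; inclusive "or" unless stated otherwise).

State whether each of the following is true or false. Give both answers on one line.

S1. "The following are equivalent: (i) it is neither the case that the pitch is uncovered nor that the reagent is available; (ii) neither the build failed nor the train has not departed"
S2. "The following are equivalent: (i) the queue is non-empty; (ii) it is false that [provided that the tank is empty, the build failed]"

S1 True / S2 False

Let U = "the pitch is covered" (F), P = "the reagent is available" (T), S = "the build passed" (F), V = "the train has departed" (T), Q = "the queue is empty" (F), R = "the tank is full" (T).

S1: This is (~U nor P) <-> (~S nor ~V).

~U = ~F = T
~U nor P = T nor T = F
~S = ~F = T
~V = ~T = F
~S nor ~V = T nor F = F
(~U nor P) <-> (~S nor ~V) = F <-> F = T
Thus S1 is true.

S2: Parsed as ~Q <-> ~(~R -> ~S)

~Q = ~F = T
~R = ~T = F
~S = ~F = T
~R -> ~S = F -> T = T
~(~R -> ~S) = ~T = F
~Q <-> ~(~R -> ~S) = T <-> F = F
Hence S2 is false.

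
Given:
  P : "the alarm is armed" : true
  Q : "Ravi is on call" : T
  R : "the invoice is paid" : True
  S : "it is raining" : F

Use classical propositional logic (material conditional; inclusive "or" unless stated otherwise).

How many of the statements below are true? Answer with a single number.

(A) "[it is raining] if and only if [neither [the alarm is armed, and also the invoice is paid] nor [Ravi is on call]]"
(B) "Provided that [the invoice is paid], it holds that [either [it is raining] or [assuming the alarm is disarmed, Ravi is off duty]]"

(A): Formalization: S ↔ ((P ∧ R) ↓ Q)

P ∧ R = T ∧ T = T
(P ∧ R) ↓ Q = T ↓ T = F
S ↔ ((P ∧ R) ↓ Q) = F ↔ F = T
Thus (A) is true.

(B): In symbols: R → (S ∨ (¬P → ¬Q))

¬P = ¬T = F
¬Q = ¬T = F
¬P → ¬Q = F → F = T
S ∨ (¬P → ¬Q) = F ∨ T = T
R → (S ∨ (¬P → ¬Q)) = T → T = T
Thus (B) is true.

2 of the 2 statements are true.

2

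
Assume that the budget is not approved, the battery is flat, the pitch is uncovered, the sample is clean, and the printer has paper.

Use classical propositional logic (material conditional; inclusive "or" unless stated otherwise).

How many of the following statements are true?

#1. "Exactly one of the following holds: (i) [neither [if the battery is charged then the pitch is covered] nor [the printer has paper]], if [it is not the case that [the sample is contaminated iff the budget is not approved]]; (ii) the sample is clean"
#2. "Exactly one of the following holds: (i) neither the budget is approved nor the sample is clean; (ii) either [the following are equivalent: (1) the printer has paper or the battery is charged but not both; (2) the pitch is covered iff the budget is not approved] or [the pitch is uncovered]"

Let U = "the sample is contaminated" (False), Q = "the budget is approved" (False), W = "the battery is charged" (False), H = "the pitch is covered" (False), V = "the printer has paper" (True).

#1: In symbols: (not (U iff not Q) -> ((W -> H) nor V)) xor not U

not Q = not False = True
U iff not Q = False iff True = False
not (U iff not Q) = not False = True
W -> H = False -> False = True
(W -> H) nor V = True nor True = False
not (U iff not Q) -> ((W -> H) nor V) = True -> False = False
not U = not False = True
(not (U iff not Q) -> ((W -> H) nor V)) xor not U = False xor True = True
So #1 is true.

#2: In symbols: (Q nor not U) xor (((V xor W) iff (H iff not Q)) or not H)

not U = not False = True
Q nor not U = False nor True = False
V xor W = True xor False = True
not Q = not False = True
H iff not Q = False iff True = False
(V xor W) iff (H iff not Q) = True iff False = False
not H = not False = True
((V xor W) iff (H iff not Q)) or not H = False or True = True
(Q nor not U) xor (((V xor W) iff (H iff not Q)) or not H) = False xor True = True
Thus #2 is true.

True statements: 2 (#1, #2).

2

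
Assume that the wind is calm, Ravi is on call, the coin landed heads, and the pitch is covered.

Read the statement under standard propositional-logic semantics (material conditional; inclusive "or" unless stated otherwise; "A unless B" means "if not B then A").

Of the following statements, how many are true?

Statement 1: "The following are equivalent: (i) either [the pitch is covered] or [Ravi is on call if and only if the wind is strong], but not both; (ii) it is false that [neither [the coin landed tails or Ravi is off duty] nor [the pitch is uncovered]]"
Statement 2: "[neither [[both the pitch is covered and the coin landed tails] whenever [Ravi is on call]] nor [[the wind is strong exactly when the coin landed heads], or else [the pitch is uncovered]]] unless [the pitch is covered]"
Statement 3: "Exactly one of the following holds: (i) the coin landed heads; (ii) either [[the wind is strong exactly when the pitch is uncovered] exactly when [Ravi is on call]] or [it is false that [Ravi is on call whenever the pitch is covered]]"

1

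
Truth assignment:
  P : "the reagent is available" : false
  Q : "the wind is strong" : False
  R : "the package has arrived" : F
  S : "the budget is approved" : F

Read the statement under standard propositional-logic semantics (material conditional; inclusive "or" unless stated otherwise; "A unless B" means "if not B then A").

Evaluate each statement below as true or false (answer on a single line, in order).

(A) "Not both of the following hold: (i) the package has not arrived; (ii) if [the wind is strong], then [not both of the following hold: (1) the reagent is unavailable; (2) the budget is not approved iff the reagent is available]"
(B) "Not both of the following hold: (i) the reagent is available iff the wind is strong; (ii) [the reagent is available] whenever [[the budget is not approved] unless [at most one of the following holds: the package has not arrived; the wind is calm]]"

(A): Formalization: not R nand (Q -> (not P nand (not S iff P)))

not R = not False = True
not P = not False = True
not S = not False = True
not S iff P = True iff False = False
not P nand (not S iff P) = True nand False = True
Q -> (not P nand (not S iff P)) = False -> True = True
not R nand (Q -> (not P nand (not S iff P))) = True nand True = False
Hence (A) is false.

(B): Parsed as (P iff Q) nand ((not S or (not R nand not Q)) -> P)

P iff Q = False iff False = True
not S = not False = True
not R = not False = True
not Q = not False = True
not R nand not Q = True nand True = False
not S or (not R nand not Q) = True or False = True
(not S or (not R nand not Q)) -> P = True -> False = False
(P iff Q) nand ((not S or (not R nand not Q)) -> P) = True nand False = True
So (B) is true.

(A) F / (B) T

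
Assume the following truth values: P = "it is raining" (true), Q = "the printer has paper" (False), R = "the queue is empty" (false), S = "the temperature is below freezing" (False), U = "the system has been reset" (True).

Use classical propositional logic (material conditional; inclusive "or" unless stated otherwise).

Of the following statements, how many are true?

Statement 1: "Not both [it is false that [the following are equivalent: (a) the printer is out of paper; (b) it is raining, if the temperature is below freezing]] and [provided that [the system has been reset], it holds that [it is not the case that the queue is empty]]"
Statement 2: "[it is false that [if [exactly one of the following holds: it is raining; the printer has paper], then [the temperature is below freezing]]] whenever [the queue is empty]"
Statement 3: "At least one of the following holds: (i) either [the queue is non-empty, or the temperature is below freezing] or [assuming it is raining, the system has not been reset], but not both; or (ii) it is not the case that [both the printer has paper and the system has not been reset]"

3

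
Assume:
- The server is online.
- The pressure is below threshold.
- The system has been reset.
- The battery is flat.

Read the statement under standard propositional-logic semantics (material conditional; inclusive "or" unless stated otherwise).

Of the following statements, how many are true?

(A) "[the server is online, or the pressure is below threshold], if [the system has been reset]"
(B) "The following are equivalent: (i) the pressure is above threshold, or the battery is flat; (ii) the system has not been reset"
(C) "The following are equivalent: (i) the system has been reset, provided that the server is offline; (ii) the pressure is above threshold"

1

Let R = "the system has been reset" (T), P = "the server is online" (T), Q = "the pressure is above threshold" (F), S = "the battery is charged" (F).

(A): Formalization: R → (P ∨ ¬Q)

¬Q = ¬F = T
P ∨ ¬Q = T ∨ T = T
R → (P ∨ ¬Q) = T → T = T
Hence (A) is true.

(B): Parsed as (Q ∨ ¬S) ↔ ¬R

¬S = ¬F = T
Q ∨ ¬S = F ∨ T = T
¬R = ¬T = F
(Q ∨ ¬S) ↔ ¬R = T ↔ F = F
Hence (B) is false.

(C): Parsed as (¬P → R) ↔ Q

¬P = ¬T = F
¬P → R = F → T = T
(¬P → R) ↔ Q = T ↔ F = F
Hence (C) is false.

True statements: 1 ((A)).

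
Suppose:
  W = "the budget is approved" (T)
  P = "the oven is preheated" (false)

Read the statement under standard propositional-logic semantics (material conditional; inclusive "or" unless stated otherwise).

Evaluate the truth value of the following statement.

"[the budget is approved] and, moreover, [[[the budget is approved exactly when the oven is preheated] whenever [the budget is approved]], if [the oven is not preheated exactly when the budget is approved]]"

false

Parsed as W & ((~P <-> W) -> (W -> (W <-> P)))

~P = ~F = T
~P <-> W = T <-> T = T
W <-> P = T <-> F = F
W -> (W <-> P) = T -> F = F
(~P <-> W) -> (W -> (W <-> P)) = T -> F = F
W & ((~P <-> W) -> (W -> (W <-> P))) = T & F = F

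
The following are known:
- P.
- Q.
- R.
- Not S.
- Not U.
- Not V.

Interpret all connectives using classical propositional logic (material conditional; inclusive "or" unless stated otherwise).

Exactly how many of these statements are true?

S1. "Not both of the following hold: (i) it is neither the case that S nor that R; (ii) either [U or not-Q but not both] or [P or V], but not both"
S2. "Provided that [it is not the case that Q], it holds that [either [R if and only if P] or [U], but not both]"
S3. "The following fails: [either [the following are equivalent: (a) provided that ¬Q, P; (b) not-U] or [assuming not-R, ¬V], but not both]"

S1: In symbols: (S ↓ R) ↑ ((U ⊕ ¬Q) ⊕ (P ∨ V))

S ↓ R = F ↓ T = F
¬Q = ¬T = F
U ⊕ ¬Q = F ⊕ F = F
P ∨ V = T ∨ F = T
(U ⊕ ¬Q) ⊕ (P ∨ V) = F ⊕ T = T
(S ↓ R) ↑ ((U ⊕ ¬Q) ⊕ (P ∨ V)) = F ↑ T = T
Thus S1 is true.

S2: In symbols: ¬Q → ((R ↔ P) ⊕ U)

¬Q = ¬T = F
R ↔ P = T ↔ T = T
(R ↔ P) ⊕ U = T ⊕ F = T
¬Q → ((R ↔ P) ⊕ U) = F → T = T
Thus S2 is true.

S3: In symbols: ¬(((¬Q → P) ↔ ¬U) ⊕ (¬R → ¬V))

¬Q = ¬T = F
¬Q → P = F → T = T
¬U = ¬F = T
(¬Q → P) ↔ ¬U = T ↔ T = T
¬R = ¬T = F
¬V = ¬F = T
¬R → ¬V = F → T = T
((¬Q → P) ↔ ¬U) ⊕ (¬R → ¬V) = T ⊕ T = F
¬(((¬Q → P) ↔ ¬U) ⊕ (¬R → ¬V)) = ¬F = T
Thus S3 is true.

3 of the 3 statements are true (S1, S2, S3).

3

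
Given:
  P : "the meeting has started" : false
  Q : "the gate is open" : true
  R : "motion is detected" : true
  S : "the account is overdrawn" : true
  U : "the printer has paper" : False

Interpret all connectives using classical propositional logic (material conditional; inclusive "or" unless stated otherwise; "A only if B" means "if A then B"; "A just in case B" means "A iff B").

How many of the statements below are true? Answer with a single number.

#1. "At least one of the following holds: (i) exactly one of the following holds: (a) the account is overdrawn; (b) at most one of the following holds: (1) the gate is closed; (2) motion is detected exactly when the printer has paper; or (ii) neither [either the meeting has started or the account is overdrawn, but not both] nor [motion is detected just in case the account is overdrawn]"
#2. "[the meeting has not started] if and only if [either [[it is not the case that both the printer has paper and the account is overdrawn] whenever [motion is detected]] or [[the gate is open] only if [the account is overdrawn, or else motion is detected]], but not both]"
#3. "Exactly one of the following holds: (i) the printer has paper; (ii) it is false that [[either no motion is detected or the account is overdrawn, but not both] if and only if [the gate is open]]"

#1: In symbols: (S xor (not Q nand (R iff U))) or ((P xor S) nor (R iff S))

not Q = not True = False
R iff U = True iff False = False
not Q nand (R iff U) = False nand False = True
S xor (not Q nand (R iff U)) = True xor True = False
P xor S = False xor True = True
R iff S = True iff True = True
(P xor S) nor (R iff S) = True nor True = False
(S xor (not Q nand (R iff U))) or ((P xor S) nor (R iff S)) = False or False = False
Hence #1 is false.

#2: Parsed as not P iff ((R -> (U nand S)) xor (Q -> (S or R)))

not P = not False = True
U nand S = False nand True = True
R -> (U nand S) = True -> True = True
S or R = True or True = True
Q -> (S or R) = True -> True = True
(R -> (U nand S)) xor (Q -> (S or R)) = True xor True = False
not P iff ((R -> (U nand S)) xor (Q -> (S or R))) = True iff False = False
So #2 is false.

#3: Formalization: U xor not ((not R xor S) iff Q)

not R = not True = False
not R xor S = False xor True = True
(not R xor S) iff Q = True iff True = True
not ((not R xor S) iff Q) = not True = False
U xor not ((not R xor S) iff Q) = False xor False = False
So #3 is false.

0 of the 3 statements are true (none).

0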